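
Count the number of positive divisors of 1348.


1348 = 2^2 × 337^1
d(1348) = (2+1) × (1+1) = 6

6 divisors


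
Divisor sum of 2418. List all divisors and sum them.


Divisors of 2418: 1, 2, 3, 6, 13, 26, 31, 39, 62, 78, 93, 186, 403, 806, 1209, 2418
Sum = 1 + 2 + 3 + 6 + 13 + 26 + 31 + 39 + 62 + 78 + 93 + 186 + 403 + 806 + 1209 + 2418 = 5376

σ(2418) = 5376


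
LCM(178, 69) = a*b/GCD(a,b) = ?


GCD(178, 69) = 1
LCM = 178*69/1 = 12282/1 = 12282

LCM = 12282


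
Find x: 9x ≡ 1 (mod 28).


GCD(9, 28) = 1, unique solution
a^(-1) mod 28 = 25
x = 25 * 1 mod 28 = 25

x ≡ 25 (mod 28)


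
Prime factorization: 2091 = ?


2091 / 3 = 697
697 / 17 = 41
41 / 41 = 1
2091 = 3 × 17 × 41


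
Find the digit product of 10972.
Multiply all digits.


1 × 0 × 9 × 7 × 2 = 0


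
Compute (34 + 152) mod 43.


34 + 152 = 186
186 mod 43 = 14


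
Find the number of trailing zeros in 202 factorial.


floor(202/5) = 40
floor(202/25) = 8
floor(202/125) = 1
Total = 49

49 trailing zeros


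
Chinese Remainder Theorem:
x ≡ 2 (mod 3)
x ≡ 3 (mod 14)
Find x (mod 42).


M = 3*14 = 42
M1 = M/3 = 14, M2 = M/14 = 3
M1^(-1) mod 3 = 2, M2^(-1) mod 14 = 5
x = 2*14*2 + 3*3*5 = 101
101 mod 42 = 17
Check: 17 mod 3 = 2 ✓, 17 mod 14 = 3 ✓

x ≡ 17 (mod 42)


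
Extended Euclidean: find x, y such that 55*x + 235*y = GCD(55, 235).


Tabular extended Euclidean (each row: r = 55*s + 235*t):
r=55, s=1, t=0
r=235, s=0, t=1
q=0: r=55, s=1, t=0   [55*(1) + 235*(0) = 55]
q=4: r=15, s=-4, t=1   [55*(-4) + 235*(1) = 15]
q=3: r=10, s=13, t=-3   [55*(13) + 235*(-3) = 10]
q=1: r=5, s=-17, t=4   [55*(-17) + 235*(4) = 5]
q=2: r=0, s=47, t=-11   [55*(47) + 235*(-11) = 0]
GCD = 5; from the row with r=5: x=-17, y=4
Check: 55*(-17) + 235*(4) = -935 + 940 = 5

GCD = 5, x = -17, y = 4


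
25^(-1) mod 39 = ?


Use the extended Euclidean algorithm on (39, 25); each row r = 39*s + 25*t:
r=39, s=1, t=0
r=25, s=0, t=1
q=1: r=14, s=1, t=-1   [39*(1) + 25*(-1) = 14]
q=1: r=11, s=-1, t=2   [39*(-1) + 25*(2) = 11]
q=1: r=3, s=2, t=-3   [39*(2) + 25*(-3) = 3]
q=3: r=2, s=-7, t=11   [39*(-7) + 25*(11) = 2]
q=1: r=1, s=9, t=-14   [39*(9) + 25*(-14) = 1]
q=2: r=0, s=-25, t=39   [39*(-25) + 25*(39) = 0]
GCD = 1 with t = -14, so 25*(-14) ≡ 1 (mod 39)
Inverse = -14 mod 39 = 25
Check: 25 * 25 = 625 ≡ 1 (mod 39)

25^(-1) ≡ 25 (mod 39)


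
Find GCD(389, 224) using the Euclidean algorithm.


389 = 1 * 224 + 165
224 = 1 * 165 + 59
165 = 2 * 59 + 47
59 = 1 * 47 + 12
47 = 3 * 12 + 11
12 = 1 * 11 + 1
11 = 11 * 1 + 0
GCD = 1


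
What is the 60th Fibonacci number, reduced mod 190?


F(k) mod 190 for k=1..60:
1, 1, 2, 3, 5, 8, 13, 21, 34, 55, 89, 144, 43, 187, 40, 37, 77, 114, 1, 115, 116, 41, 157, 8, 165, 173, 148, 131, 89, 30, 119, 149, 78, 37, 115, 152, 77, 39, 116, 155, 81, 46, 127, 173, 110, 93, 13, 106, 119, 35, 154, 189, 153, 152, 115, 77, 2, 79, 81, 160
F(60) mod 190 = 160


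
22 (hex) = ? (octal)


22 (base 16) = 34 (decimal)
34 (decimal) = 42 (base 8)


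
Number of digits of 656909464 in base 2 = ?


656909464 in base 2 = 100111001001111010010010011000
Number of digits = 30

30 digits (base 2)


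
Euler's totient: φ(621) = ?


621 = 3^3 × 23
Prime factors: 3, 23
φ(621) = 621 × (1-1/3) × (1-1/23)
= 621 × 2/3 × 22/23 = 396

φ(621) = 396


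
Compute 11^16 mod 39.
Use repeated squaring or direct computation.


11^1 mod 39 = 11
11^2 mod 39 = 4
11^3 mod 39 = 5
11^4 mod 39 = 16
11^5 mod 39 = 20
11^6 mod 39 = 25
11^7 mod 39 = 2
11^8 mod 39 = 22
11^9 mod 39 = 8
11^10 mod 39 = 10
11^11 mod 39 = 32
11^12 mod 39 = 1
11^13 mod 39 = 11
11^14 mod 39 = 4
11^15 mod 39 = 5
11^16 mod 39 = 16


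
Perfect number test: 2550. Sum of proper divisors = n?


Proper divisors of 2550: 1, 2, 3, 5, 6, 10, 15, 17, 25, 30, 34, 50, 51, 75, 85, 102, 150, 170, 255, 425, 510, 850, 1275
Sum = 1 + 2 + 3 + 5 + 6 + 10 + 15 + 17 + 25 + 30 + 34 + 50 + 51 + 75 + 85 + 102 + 150 + 170 + 255 + 425 + 510 + 850 + 1275 = 4146

No, 2550 is not perfect (4146 ≠ 2550)


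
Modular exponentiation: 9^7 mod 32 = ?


9^1 mod 32 = 9
9^2 mod 32 = 17
9^3 mod 32 = 25
9^4 mod 32 = 1
9^5 mod 32 = 9
9^6 mod 32 = 17
9^7 mod 32 = 25


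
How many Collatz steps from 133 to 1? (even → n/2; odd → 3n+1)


133 → 400 → 200 → 100 → 50 → 25 → 76 → 38 → 19 → 58 → 29 → 88 → 44 → 22 → 11 → 34 → 17 → 52 → 26 → 13 → 40 → 20 → 10 → 5 → 16 → 8 → 4 → 2 → 1
Total steps = 28

28 steps


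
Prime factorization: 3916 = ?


3916 / 2 = 1958
1958 / 2 = 979
979 / 11 = 89
89 / 89 = 1
3916 = 2^2 × 11 × 89


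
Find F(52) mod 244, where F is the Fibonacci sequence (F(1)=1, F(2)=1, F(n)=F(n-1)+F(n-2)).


F(k) mod 244 for k=1..52:
1, 1, 2, 3, 5, 8, 13, 21, 34, 55, 89, 144, 233, 133, 122, 11, 133, 144, 33, 177, 210, 143, 109, 8, 117, 125, 242, 123, 121, 0, 121, 121, 242, 119, 117, 236, 109, 101, 210, 67, 33, 100, 133, 233, 122, 111, 233, 100, 89, 189, 34, 223
F(52) mod 244 = 223


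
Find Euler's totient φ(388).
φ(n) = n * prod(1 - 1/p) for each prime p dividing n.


388 = 2^2 × 97
Prime factors: 2, 97
φ(388) = 388 × (1-1/2) × (1-1/97)
= 388 × 1/2 × 96/97 = 192

φ(388) = 192


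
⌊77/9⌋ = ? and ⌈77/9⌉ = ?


77/9 = 8.5556
floor = 8
ceil = 9

floor = 8, ceil = 9


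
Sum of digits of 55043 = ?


5 + 5 + 0 + 4 + 3 = 17


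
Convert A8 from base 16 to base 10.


A8 (base 16) = 168 (decimal)
168 (decimal) = 168 (base 10)


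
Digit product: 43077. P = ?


4 × 3 × 0 × 7 × 7 = 0


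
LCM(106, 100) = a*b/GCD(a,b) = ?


GCD(106, 100) = 2
LCM = 106*100/2 = 10600/2 = 5300

LCM = 5300


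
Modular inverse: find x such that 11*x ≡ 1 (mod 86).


Use the extended Euclidean algorithm on (86, 11); each row r = 86*s + 11*t:
r=86, s=1, t=0
r=11, s=0, t=1
q=7: r=9, s=1, t=-7   [86*(1) + 11*(-7) = 9]
q=1: r=2, s=-1, t=8   [86*(-1) + 11*(8) = 2]
q=4: r=1, s=5, t=-39   [86*(5) + 11*(-39) = 1]
q=2: r=0, s=-11, t=86   [86*(-11) + 11*(86) = 0]
GCD = 1 with t = -39, so 11*(-39) ≡ 1 (mod 86)
Inverse = -39 mod 86 = 47
Check: 11 * 47 = 517 ≡ 1 (mod 86)

11^(-1) ≡ 47 (mod 86)


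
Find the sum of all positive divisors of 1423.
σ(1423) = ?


Divisors of 1423: 1, 1423
Sum = 1 + 1423 = 1424

σ(1423) = 1424


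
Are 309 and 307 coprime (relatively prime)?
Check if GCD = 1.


Euclidean algorithm:
309 = 1 * 307 + 2
307 = 153 * 2 + 1
2 = 2 * 1 + 0
GCD(309, 307) = 1

Yes, coprime (GCD = 1)


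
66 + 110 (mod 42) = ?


66 + 110 = 176
176 mod 42 = 8


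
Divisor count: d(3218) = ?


3218 = 2^1 × 1609^1
d(3218) = (1+1) × (1+1) = 4

4 divisors


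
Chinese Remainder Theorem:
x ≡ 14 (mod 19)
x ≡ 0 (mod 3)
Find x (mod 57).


M = 19*3 = 57
M1 = M/19 = 3, M2 = M/3 = 19
M1^(-1) mod 19 = 13, M2^(-1) mod 3 = 1
x = 14*3*13 + 0*19*1 = 546
546 mod 57 = 33
Check: 33 mod 19 = 14 ✓, 33 mod 3 = 0 ✓

x ≡ 33 (mod 57)


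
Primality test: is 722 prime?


722 / 2 = 361 (exact division)
722 is NOT prime.

No, 722 is not prime


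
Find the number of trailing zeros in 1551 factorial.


floor(1551/5) = 310
floor(1551/25) = 62
floor(1551/125) = 12
floor(1551/625) = 2
Total = 386

386 trailing zeros


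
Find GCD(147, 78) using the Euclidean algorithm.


147 = 1 * 78 + 69
78 = 1 * 69 + 9
69 = 7 * 9 + 6
9 = 1 * 6 + 3
6 = 2 * 3 + 0
GCD = 3


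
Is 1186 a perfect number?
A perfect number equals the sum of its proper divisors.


Proper divisors of 1186: 1, 2, 593
Sum = 1 + 2 + 593 = 596

No, 1186 is not perfect (596 ≠ 1186)


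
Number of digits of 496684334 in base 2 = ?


496684334 in base 2 = 11101100110101100110100101110
Number of digits = 29

29 digits (base 2)


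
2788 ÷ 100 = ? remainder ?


2788 = 100 * 27 + 88
Check: 2700 + 88 = 2788

q = 27, r = 88


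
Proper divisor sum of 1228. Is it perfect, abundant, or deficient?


Proper divisors: 1, 2, 4, 307, 614
Sum = 1 + 2 + 4 + 307 + 614 = 928
928 < 1228 → deficient

s(1228) = 928 (deficient)


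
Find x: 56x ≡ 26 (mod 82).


GCD(56, 82) = 2 divides 26
Divide: 28x ≡ 13 (mod 41)
x ≡ 40 (mod 41)


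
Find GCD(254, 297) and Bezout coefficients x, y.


Tabular extended Euclidean (each row: r = 254*s + 297*t):
r=254, s=1, t=0
r=297, s=0, t=1
q=0: r=254, s=1, t=0   [254*(1) + 297*(0) = 254]
q=1: r=43, s=-1, t=1   [254*(-1) + 297*(1) = 43]
q=5: r=39, s=6, t=-5   [254*(6) + 297*(-5) = 39]
q=1: r=4, s=-7, t=6   [254*(-7) + 297*(6) = 4]
q=9: r=3, s=69, t=-59   [254*(69) + 297*(-59) = 3]
q=1: r=1, s=-76, t=65   [254*(-76) + 297*(65) = 1]
q=3: r=0, s=297, t=-254   [254*(297) + 297*(-254) = 0]
GCD = 1; from the row with r=1: x=-76, y=65
Check: 254*(-76) + 297*(65) = -19304 + 19305 = 1

GCD = 1, x = -76, y = 65


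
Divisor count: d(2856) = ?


2856 = 2^3 × 3^1 × 7^1 × 17^1
d(2856) = (3+1) × (1+1) × (1+1) × (1+1) = 32

32 divisors


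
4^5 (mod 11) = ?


4^1 mod 11 = 4
4^2 mod 11 = 5
4^3 mod 11 = 9
4^4 mod 11 = 3
4^5 mod 11 = 1


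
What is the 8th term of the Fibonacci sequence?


Sequence: 1, 1, 2, 3, 5, 8, 13, 21
F(8) = 21


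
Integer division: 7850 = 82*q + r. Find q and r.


7850 = 82 * 95 + 60
Check: 7790 + 60 = 7850

q = 95, r = 60


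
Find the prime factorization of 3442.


3442 / 2 = 1721
1721 / 1721 = 1
3442 = 2 × 1721


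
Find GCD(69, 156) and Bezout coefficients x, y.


Tabular extended Euclidean (each row: r = 69*s + 156*t):
r=69, s=1, t=0
r=156, s=0, t=1
q=0: r=69, s=1, t=0   [69*(1) + 156*(0) = 69]
q=2: r=18, s=-2, t=1   [69*(-2) + 156*(1) = 18]
q=3: r=15, s=7, t=-3   [69*(7) + 156*(-3) = 15]
q=1: r=3, s=-9, t=4   [69*(-9) + 156*(4) = 3]
q=5: r=0, s=52, t=-23   [69*(52) + 156*(-23) = 0]
GCD = 3; from the row with r=3: x=-9, y=4
Check: 69*(-9) + 156*(4) = -621 + 624 = 3

GCD = 3, x = -9, y = 4


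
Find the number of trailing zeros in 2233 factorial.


floor(2233/5) = 446
floor(2233/25) = 89
floor(2233/125) = 17
floor(2233/625) = 3
Total = 555

555 trailing zeros


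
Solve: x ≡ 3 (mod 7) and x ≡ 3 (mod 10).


M = 7*10 = 70
M1 = M/7 = 10, M2 = M/10 = 7
M1^(-1) mod 7 = 5, M2^(-1) mod 10 = 3
x = 3*10*5 + 3*7*3 = 213
213 mod 70 = 3
Check: 3 mod 7 = 3 ✓, 3 mod 10 = 3 ✓

x ≡ 3 (mod 70)


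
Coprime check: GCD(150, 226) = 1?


Euclidean algorithm:
226 = 1 * 150 + 76
150 = 1 * 76 + 74
76 = 1 * 74 + 2
74 = 37 * 2 + 0
GCD(150, 226) = 2

No, not coprime (GCD = 2)


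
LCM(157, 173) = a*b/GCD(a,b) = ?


GCD(157, 173) = 1
LCM = 157*173/1 = 27161/1 = 27161

LCM = 27161


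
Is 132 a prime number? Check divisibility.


132 / 2 = 66 (exact division)
132 is NOT prime.

No, 132 is not prime


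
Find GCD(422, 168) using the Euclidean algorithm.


422 = 2 * 168 + 86
168 = 1 * 86 + 82
86 = 1 * 82 + 4
82 = 20 * 4 + 2
4 = 2 * 2 + 0
GCD = 2


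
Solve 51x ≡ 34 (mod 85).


GCD(51, 85) = 17 divides 34
Divide: 3x ≡ 2 (mod 5)
x ≡ 4 (mod 5)


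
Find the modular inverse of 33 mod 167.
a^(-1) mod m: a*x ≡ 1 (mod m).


Use the extended Euclidean algorithm on (167, 33); each row r = 167*s + 33*t:
r=167, s=1, t=0
r=33, s=0, t=1
q=5: r=2, s=1, t=-5   [167*(1) + 33*(-5) = 2]
q=16: r=1, s=-16, t=81   [167*(-16) + 33*(81) = 1]
q=2: r=0, s=33, t=-167   [167*(33) + 33*(-167) = 0]
GCD = 1 with t = 81, so 33*(81) ≡ 1 (mod 167)
Inverse = 81 mod 167 = 81
Check: 33 * 81 = 2673 ≡ 1 (mod 167)

33^(-1) ≡ 81 (mod 167)


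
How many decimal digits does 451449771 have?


451449771 has 9 digits in base 10
floor(log10(451449771)) + 1 = floor(8.6546) + 1 = 9

9 digits (base 10)


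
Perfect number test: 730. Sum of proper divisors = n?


Proper divisors of 730: 1, 2, 5, 10, 73, 146, 365
Sum = 1 + 2 + 5 + 10 + 73 + 146 + 365 = 602

No, 730 is not perfect (602 ≠ 730)


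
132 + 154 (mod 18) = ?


132 + 154 = 286
286 mod 18 = 16


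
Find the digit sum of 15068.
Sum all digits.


1 + 5 + 0 + 6 + 8 = 20


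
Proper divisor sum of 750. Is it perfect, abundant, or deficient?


Proper divisors: 1, 2, 3, 5, 6, 10, 15, 25, 30, 50, 75, 125, 150, 250, 375
Sum = 1 + 2 + 3 + 5 + 6 + 10 + 15 + 25 + 30 + 50 + 75 + 125 + 150 + 250 + 375 = 1122
1122 > 750 → abundant

s(750) = 1122 (abundant)


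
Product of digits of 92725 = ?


9 × 2 × 7 × 2 × 5 = 1260


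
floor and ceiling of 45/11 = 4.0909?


45/11 = 4.0909
floor = 4
ceil = 5

floor = 4, ceil = 5


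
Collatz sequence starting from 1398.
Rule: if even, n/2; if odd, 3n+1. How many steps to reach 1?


1398 → 699 → 2098 → 1049 → 3148 → 1574 → 787 → 2362 → 1181 → 3544 → 1772 → 886 → 443 → 1330 → 665 → 1996 → 998 → 499 → 1498 → 749 → 2248 → 1124 → 562 → 281 → 844 → 422 → 211 → 634 → 317 → 952 → 476 → 238 → 119 → 358 → 179 → 538 → 269 → 808 → 404 → 202 → 101 → 304 → 152 → 76 → 38 → 19 → 58 → 29 → 88 → 44 → 22 → 11 → 34 → 17 → 52 → 26 → 13 → 40 → 20 → 10 → 5 → 16 → 8 → 4 → 2 → 1
Total steps = 65

65 steps


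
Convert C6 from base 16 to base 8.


C6 (base 16) = 198 (decimal)
198 (decimal) = 306 (base 8)


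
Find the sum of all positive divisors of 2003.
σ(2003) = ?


Divisors of 2003: 1, 2003
Sum = 1 + 2003 = 2004

σ(2003) = 2004


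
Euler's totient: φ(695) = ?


695 = 5 × 139
Prime factors: 5, 139
φ(695) = 695 × (1-1/5) × (1-1/139)
= 695 × 4/5 × 138/139 = 552

φ(695) = 552


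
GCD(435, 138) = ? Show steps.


435 = 3 * 138 + 21
138 = 6 * 21 + 12
21 = 1 * 12 + 9
12 = 1 * 9 + 3
9 = 3 * 3 + 0
GCD = 3


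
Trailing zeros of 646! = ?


floor(646/5) = 129
floor(646/25) = 25
floor(646/125) = 5
floor(646/625) = 1
Total = 160

160 trailing zeros


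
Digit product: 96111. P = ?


9 × 6 × 1 × 1 × 1 = 54


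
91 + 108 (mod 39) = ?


91 + 108 = 199
199 mod 39 = 4


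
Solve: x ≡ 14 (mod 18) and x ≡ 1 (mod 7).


M = 18*7 = 126
M1 = M/18 = 7, M2 = M/7 = 18
M1^(-1) mod 18 = 13, M2^(-1) mod 7 = 2
x = 14*7*13 + 1*18*2 = 1310
1310 mod 126 = 50
Check: 50 mod 18 = 14 ✓, 50 mod 7 = 1 ✓

x ≡ 50 (mod 126)


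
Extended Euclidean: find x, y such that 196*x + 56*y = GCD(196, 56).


Tabular extended Euclidean (each row: r = 196*s + 56*t):
r=196, s=1, t=0
r=56, s=0, t=1
q=3: r=28, s=1, t=-3   [196*(1) + 56*(-3) = 28]
q=2: r=0, s=-2, t=7   [196*(-2) + 56*(7) = 0]
GCD = 28; from the row with r=28: x=1, y=-3
Check: 196*(1) + 56*(-3) = 196 - 168 = 28

GCD = 28, x = 1, y = -3


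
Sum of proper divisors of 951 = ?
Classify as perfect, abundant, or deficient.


Proper divisors: 1, 3, 317
Sum = 1 + 3 + 317 = 321
321 < 951 → deficient

s(951) = 321 (deficient)


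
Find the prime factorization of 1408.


1408 / 2 = 704
704 / 2 = 352
352 / 2 = 176
176 / 2 = 88
88 / 2 = 44
44 / 2 = 22
22 / 2 = 11
11 / 11 = 1
1408 = 2^7 × 11


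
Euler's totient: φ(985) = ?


985 = 5 × 197
Prime factors: 5, 197
φ(985) = 985 × (1-1/5) × (1-1/197)
= 985 × 4/5 × 196/197 = 784

φ(985) = 784


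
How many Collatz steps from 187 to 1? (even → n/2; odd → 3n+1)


187 → 562 → 281 → 844 → 422 → 211 → 634 → 317 → 952 → 476 → 238 → 119 → 358 → 179 → 538 → 269 → 808 → 404 → 202 → 101 → 304 → 152 → 76 → 38 → 19 → 58 → 29 → 88 → 44 → 22 → 11 → 34 → 17 → 52 → 26 → 13 → 40 → 20 → 10 → 5 → 16 → 8 → 4 → 2 → 1
Total steps = 44

44 steps


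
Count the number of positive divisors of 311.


311 = 311^1
d(311) = (1+1) = 2

2 divisors


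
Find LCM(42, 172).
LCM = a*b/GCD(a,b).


GCD(42, 172) = 2
LCM = 42*172/2 = 7224/2 = 3612

LCM = 3612


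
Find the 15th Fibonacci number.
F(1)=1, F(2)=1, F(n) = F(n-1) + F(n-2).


Sequence: 1, 1, 2, 3, 5, 8, 13, 21, 34, 55, 89, 144, 233, 377, 610
F(15) = 610


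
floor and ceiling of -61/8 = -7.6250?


-61/8 = -7.6250
floor = -8
ceil = -7

floor = -8, ceil = -7


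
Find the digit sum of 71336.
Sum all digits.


7 + 1 + 3 + 3 + 6 = 20


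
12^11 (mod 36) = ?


12^1 mod 36 = 12
12^2 mod 36 = 0
12^3 mod 36 = 0
12^4 mod 36 = 0
12^5 mod 36 = 0
12^6 mod 36 = 0
12^7 mod 36 = 0
12^8 mod 36 = 0
12^9 mod 36 = 0
12^10 mod 36 = 0
12^11 mod 36 = 0


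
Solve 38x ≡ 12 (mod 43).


GCD(38, 43) = 1, unique solution
a^(-1) mod 43 = 17
x = 17 * 12 mod 43 = 32

x ≡ 32 (mod 43)


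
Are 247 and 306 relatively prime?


Euclidean algorithm:
306 = 1 * 247 + 59
247 = 4 * 59 + 11
59 = 5 * 11 + 4
11 = 2 * 4 + 3
4 = 1 * 3 + 1
3 = 3 * 1 + 0
GCD(247, 306) = 1

Yes, coprime (GCD = 1)


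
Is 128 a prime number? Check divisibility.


128 / 2 = 64 (exact division)
128 is NOT prime.

No, 128 is not prime


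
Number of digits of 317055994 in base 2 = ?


317055994 in base 2 = 10010111001011110001111111010
Number of digits = 29

29 digits (base 2)


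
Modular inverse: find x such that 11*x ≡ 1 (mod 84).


Use the extended Euclidean algorithm on (84, 11); each row r = 84*s + 11*t:
r=84, s=1, t=0
r=11, s=0, t=1
q=7: r=7, s=1, t=-7   [84*(1) + 11*(-7) = 7]
q=1: r=4, s=-1, t=8   [84*(-1) + 11*(8) = 4]
q=1: r=3, s=2, t=-15   [84*(2) + 11*(-15) = 3]
q=1: r=1, s=-3, t=23   [84*(-3) + 11*(23) = 1]
q=3: r=0, s=11, t=-84   [84*(11) + 11*(-84) = 0]
GCD = 1 with t = 23, so 11*(23) ≡ 1 (mod 84)
Inverse = 23 mod 84 = 23
Check: 11 * 23 = 253 ≡ 1 (mod 84)

11^(-1) ≡ 23 (mod 84)


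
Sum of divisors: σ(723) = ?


Divisors of 723: 1, 3, 241, 723
Sum = 1 + 3 + 241 + 723 = 968

σ(723) = 968


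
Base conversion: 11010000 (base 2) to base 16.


11010000 (base 2) = 208 (decimal)
208 (decimal) = D0 (base 16)


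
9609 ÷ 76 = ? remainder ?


9609 = 76 * 126 + 33
Check: 9576 + 33 = 9609

q = 126, r = 33


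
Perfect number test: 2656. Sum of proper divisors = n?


Proper divisors of 2656: 1, 2, 4, 8, 16, 32, 83, 166, 332, 664, 1328
Sum = 1 + 2 + 4 + 8 + 16 + 32 + 83 + 166 + 332 + 664 + 1328 = 2636

No, 2656 is not perfect (2636 ≠ 2656)


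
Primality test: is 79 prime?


Check divisors up to sqrt(79) = 8.8882
No divisors found.
79 is prime.

Yes, 79 is prime


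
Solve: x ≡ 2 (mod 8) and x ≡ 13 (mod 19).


M = 8*19 = 152
M1 = M/8 = 19, M2 = M/19 = 8
M1^(-1) mod 8 = 3, M2^(-1) mod 19 = 12
x = 2*19*3 + 13*8*12 = 1362
1362 mod 152 = 146
Check: 146 mod 8 = 2 ✓, 146 mod 19 = 13 ✓

x ≡ 146 (mod 152)


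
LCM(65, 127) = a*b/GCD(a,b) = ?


GCD(65, 127) = 1
LCM = 65*127/1 = 8255/1 = 8255

LCM = 8255


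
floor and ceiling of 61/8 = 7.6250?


61/8 = 7.6250
floor = 7
ceil = 8

floor = 7, ceil = 8


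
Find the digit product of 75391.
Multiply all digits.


7 × 5 × 3 × 9 × 1 = 945


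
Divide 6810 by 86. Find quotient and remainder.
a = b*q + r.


6810 = 86 * 79 + 16
Check: 6794 + 16 = 6810

q = 79, r = 16


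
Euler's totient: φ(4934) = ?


4934 = 2 × 2467
Prime factors: 2, 2467
φ(4934) = 4934 × (1-1/2) × (1-1/2467)
= 4934 × 1/2 × 2466/2467 = 2466

φ(4934) = 2466


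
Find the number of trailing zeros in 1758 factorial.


floor(1758/5) = 351
floor(1758/25) = 70
floor(1758/125) = 14
floor(1758/625) = 2
Total = 437

437 trailing zeros


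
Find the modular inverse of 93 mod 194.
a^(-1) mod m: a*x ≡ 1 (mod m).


Use the extended Euclidean algorithm on (194, 93); each row r = 194*s + 93*t:
r=194, s=1, t=0
r=93, s=0, t=1
q=2: r=8, s=1, t=-2   [194*(1) + 93*(-2) = 8]
q=11: r=5, s=-11, t=23   [194*(-11) + 93*(23) = 5]
q=1: r=3, s=12, t=-25   [194*(12) + 93*(-25) = 3]
q=1: r=2, s=-23, t=48   [194*(-23) + 93*(48) = 2]
q=1: r=1, s=35, t=-73   [194*(35) + 93*(-73) = 1]
q=2: r=0, s=-93, t=194   [194*(-93) + 93*(194) = 0]
GCD = 1 with t = -73, so 93*(-73) ≡ 1 (mod 194)
Inverse = -73 mod 194 = 121
Check: 93 * 121 = 11253 ≡ 1 (mod 194)

93^(-1) ≡ 121 (mod 194)


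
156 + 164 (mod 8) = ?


156 + 164 = 320
320 mod 8 = 0


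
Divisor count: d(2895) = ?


2895 = 3^1 × 5^1 × 193^1
d(2895) = (1+1) × (1+1) × (1+1) = 8

8 divisors


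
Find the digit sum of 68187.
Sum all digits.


6 + 8 + 1 + 8 + 7 = 30


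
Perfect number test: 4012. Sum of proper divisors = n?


Proper divisors of 4012: 1, 2, 4, 17, 34, 59, 68, 118, 236, 1003, 2006
Sum = 1 + 2 + 4 + 17 + 34 + 59 + 68 + 118 + 236 + 1003 + 2006 = 3548

No, 4012 is not perfect (3548 ≠ 4012)


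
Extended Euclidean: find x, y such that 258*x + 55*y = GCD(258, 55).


Tabular extended Euclidean (each row: r = 258*s + 55*t):
r=258, s=1, t=0
r=55, s=0, t=1
q=4: r=38, s=1, t=-4   [258*(1) + 55*(-4) = 38]
q=1: r=17, s=-1, t=5   [258*(-1) + 55*(5) = 17]
q=2: r=4, s=3, t=-14   [258*(3) + 55*(-14) = 4]
q=4: r=1, s=-13, t=61   [258*(-13) + 55*(61) = 1]
q=4: r=0, s=55, t=-258   [258*(55) + 55*(-258) = 0]
GCD = 1; from the row with r=1: x=-13, y=61
Check: 258*(-13) + 55*(61) = -3354 + 3355 = 1

GCD = 1, x = -13, y = 61


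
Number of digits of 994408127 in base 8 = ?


994408127 in base 8 = 7321273277
Number of digits = 10

10 digits (base 8)


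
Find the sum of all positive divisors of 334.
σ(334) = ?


Divisors of 334: 1, 2, 167, 334
Sum = 1 + 2 + 167 + 334 = 504

σ(334) = 504


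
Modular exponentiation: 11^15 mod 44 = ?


11^1 mod 44 = 11
11^2 mod 44 = 33
11^3 mod 44 = 11
11^4 mod 44 = 33
11^5 mod 44 = 11
11^6 mod 44 = 33
11^7 mod 44 = 11
11^8 mod 44 = 33
11^9 mod 44 = 11
11^10 mod 44 = 33
11^11 mod 44 = 11
11^12 mod 44 = 33
11^13 mod 44 = 11
11^14 mod 44 = 33
11^15 mod 44 = 11


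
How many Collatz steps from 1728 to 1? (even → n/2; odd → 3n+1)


1728 → 864 → 432 → 216 → 108 → 54 → 27 → 82 → 41 → 124 → 62 → 31 → 94 → 47 → 142 → 71 → 214 → 107 → 322 → 161 → 484 → 242 → 121 → 364 → 182 → 91 → 274 → 137 → 412 → 206 → 103 → 310 → 155 → 466 → 233 → 700 → 350 → 175 → 526 → 263 → 790 → 395 → 1186 → 593 → 1780 → 890 → 445 → 1336 → 668 → 334 → 167 → 502 → 251 → 754 → 377 → 1132 → 566 → 283 → 850 → 425 → 1276 → 638 → 319 → 958 → 479 → 1438 → 719 → 2158 → 1079 → 3238 → 1619 → 4858 → 2429 → 7288 → 3644 → 1822 → 911 → 2734 → 1367 → 4102 → 2051 → 6154 → 3077 → 9232 → 4616 → 2308 → 1154 → 577 → 1732 → 866 → 433 → 1300 → 650 → 325 → 976 → 488 → 244 → 122 → 61 → 184 → 92 → 46 → 23 → 70 → 35 → 106 → 53 → 160 → 80 → 40 → 20 → 10 → 5 → 16 → 8 → 4 → 2 → 1
Total steps = 117

117 steps


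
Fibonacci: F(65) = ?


Sequence: 1, 1, 2, 3, 5, 8, 13, 21, 34, 55, 89, 144, 233, 377, 610, 987, 1597, 2584, 4181, 6765, 10946, 17711, 28657, 46368, 75025, 121393, 196418, 317811, 514229, 832040, 1346269, 2178309, 3524578, 5702887, 9227465, 14930352, 24157817, 39088169, 63245986, 102334155, 165580141, 267914296, 433494437, 701408733, 1134903170, 1836311903, 2971215073, 4807526976, 7778742049, 12586269025, 20365011074, 32951280099, 53316291173, 86267571272, 139583862445, 225851433717, 365435296162, 591286729879, 956722026041, 1548008755920, 2504730781961, 4052739537881, 6557470319842, 10610209857723, 17167680177565
F(65) = 17167680177565


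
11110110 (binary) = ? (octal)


11110110 (base 2) = 246 (decimal)
246 (decimal) = 366 (base 8)


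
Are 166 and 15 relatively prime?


Euclidean algorithm:
166 = 11 * 15 + 1
15 = 15 * 1 + 0
GCD(166, 15) = 1

Yes, coprime (GCD = 1)


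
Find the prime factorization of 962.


962 / 2 = 481
481 / 13 = 37
37 / 37 = 1
962 = 2 × 13 × 37


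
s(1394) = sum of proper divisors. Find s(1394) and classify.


Proper divisors: 1, 2, 17, 34, 41, 82, 697
Sum = 1 + 2 + 17 + 34 + 41 + 82 + 697 = 874
874 < 1394 → deficient

s(1394) = 874 (deficient)


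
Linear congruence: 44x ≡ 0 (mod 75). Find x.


GCD(44, 75) = 1, unique solution
a^(-1) mod 75 = 29
x = 29 * 0 mod 75 = 0

x ≡ 0 (mod 75)


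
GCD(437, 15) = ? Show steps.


437 = 29 * 15 + 2
15 = 7 * 2 + 1
2 = 2 * 1 + 0
GCD = 1


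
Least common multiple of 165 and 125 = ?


GCD(165, 125) = 5
LCM = 165*125/5 = 20625/5 = 4125

LCM = 4125


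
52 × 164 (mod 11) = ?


52 × 164 = 8528
8528 mod 11 = 3


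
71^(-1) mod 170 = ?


Use the extended Euclidean algorithm on (170, 71); each row r = 170*s + 71*t:
r=170, s=1, t=0
r=71, s=0, t=1
q=2: r=28, s=1, t=-2   [170*(1) + 71*(-2) = 28]
q=2: r=15, s=-2, t=5   [170*(-2) + 71*(5) = 15]
q=1: r=13, s=3, t=-7   [170*(3) + 71*(-7) = 13]
q=1: r=2, s=-5, t=12   [170*(-5) + 71*(12) = 2]
q=6: r=1, s=33, t=-79   [170*(33) + 71*(-79) = 1]
q=2: r=0, s=-71, t=170   [170*(-71) + 71*(170) = 0]
GCD = 1 with t = -79, so 71*(-79) ≡ 1 (mod 170)
Inverse = -79 mod 170 = 91
Check: 71 * 91 = 6461 ≡ 1 (mod 170)

71^(-1) ≡ 91 (mod 170)


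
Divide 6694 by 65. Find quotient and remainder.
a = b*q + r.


6694 = 65 * 102 + 64
Check: 6630 + 64 = 6694

q = 102, r = 64


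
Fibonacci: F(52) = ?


Sequence: 1, 1, 2, 3, 5, 8, 13, 21, 34, 55, 89, 144, 233, 377, 610, 987, 1597, 2584, 4181, 6765, 10946, 17711, 28657, 46368, 75025, 121393, 196418, 317811, 514229, 832040, 1346269, 2178309, 3524578, 5702887, 9227465, 14930352, 24157817, 39088169, 63245986, 102334155, 165580141, 267914296, 433494437, 701408733, 1134903170, 1836311903, 2971215073, 4807526976, 7778742049, 12586269025, 20365011074, 32951280099
F(52) = 32951280099


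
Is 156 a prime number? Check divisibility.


156 / 2 = 78 (exact division)
156 is NOT prime.

No, 156 is not prime


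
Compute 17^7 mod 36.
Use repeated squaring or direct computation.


17^1 mod 36 = 17
17^2 mod 36 = 1
17^3 mod 36 = 17
17^4 mod 36 = 1
17^5 mod 36 = 17
17^6 mod 36 = 1
17^7 mod 36 = 17


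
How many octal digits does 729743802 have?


729743802 in base 8 = 5337600672
Number of digits = 10

10 digits (base 8)


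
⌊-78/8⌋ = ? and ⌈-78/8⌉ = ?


-78/8 = -9.7500
floor = -10
ceil = -9

floor = -10, ceil = -9


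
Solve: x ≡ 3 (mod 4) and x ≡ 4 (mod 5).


M = 4*5 = 20
M1 = M/4 = 5, M2 = M/5 = 4
M1^(-1) mod 4 = 1, M2^(-1) mod 5 = 4
x = 3*5*1 + 4*4*4 = 79
79 mod 20 = 19
Check: 19 mod 4 = 3 ✓, 19 mod 5 = 4 ✓

x ≡ 19 (mod 20)


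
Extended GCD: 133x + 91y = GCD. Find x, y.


Tabular extended Euclidean (each row: r = 133*s + 91*t):
r=133, s=1, t=0
r=91, s=0, t=1
q=1: r=42, s=1, t=-1   [133*(1) + 91*(-1) = 42]
q=2: r=7, s=-2, t=3   [133*(-2) + 91*(3) = 7]
q=6: r=0, s=13, t=-19   [133*(13) + 91*(-19) = 0]
GCD = 7; from the row with r=7: x=-2, y=3
Check: 133*(-2) + 91*(3) = -266 + 273 = 7

GCD = 7, x = -2, y = 3


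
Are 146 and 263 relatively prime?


Euclidean algorithm:
263 = 1 * 146 + 117
146 = 1 * 117 + 29
117 = 4 * 29 + 1
29 = 29 * 1 + 0
GCD(146, 263) = 1

Yes, coprime (GCD = 1)


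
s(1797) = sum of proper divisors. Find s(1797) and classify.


Proper divisors: 1, 3, 599
Sum = 1 + 3 + 599 = 603
603 < 1797 → deficient

s(1797) = 603 (deficient)


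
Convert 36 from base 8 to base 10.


36 (base 8) = 30 (decimal)
30 (decimal) = 30 (base 10)


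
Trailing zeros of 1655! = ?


floor(1655/5) = 331
floor(1655/25) = 66
floor(1655/125) = 13
floor(1655/625) = 2
Total = 412

412 trailing zeros


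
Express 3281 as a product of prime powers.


3281 / 17 = 193
193 / 193 = 1
3281 = 17 × 193


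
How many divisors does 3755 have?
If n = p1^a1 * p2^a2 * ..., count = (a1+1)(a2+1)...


3755 = 5^1 × 751^1
d(3755) = (1+1) × (1+1) = 4

4 divisors


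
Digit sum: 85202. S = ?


8 + 5 + 2 + 0 + 2 = 17


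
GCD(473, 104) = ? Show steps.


473 = 4 * 104 + 57
104 = 1 * 57 + 47
57 = 1 * 47 + 10
47 = 4 * 10 + 7
10 = 1 * 7 + 3
7 = 2 * 3 + 1
3 = 3 * 1 + 0
GCD = 1


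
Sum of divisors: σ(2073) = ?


Divisors of 2073: 1, 3, 691, 2073
Sum = 1 + 3 + 691 + 2073 = 2768

σ(2073) = 2768


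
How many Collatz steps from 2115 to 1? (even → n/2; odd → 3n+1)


2115 → 6346 → 3173 → 9520 → 4760 → 2380 → 1190 → 595 → 1786 → 893 → 2680 → 1340 → 670 → 335 → 1006 → 503 → 1510 → 755 → 2266 → 1133 → 3400 → 1700 → 850 → 425 → 1276 → 638 → 319 → 958 → 479 → 1438 → 719 → 2158 → 1079 → 3238 → 1619 → 4858 → 2429 → 7288 → 3644 → 1822 → 911 → 2734 → 1367 → 4102 → 2051 → 6154 → 3077 → 9232 → 4616 → 2308 → 1154 → 577 → 1732 → 866 → 433 → 1300 → 650 → 325 → 976 → 488 → 244 → 122 → 61 → 184 → 92 → 46 → 23 → 70 → 35 → 106 → 53 → 160 → 80 → 40 → 20 → 10 → 5 → 16 → 8 → 4 → 2 → 1
Total steps = 81

81 steps


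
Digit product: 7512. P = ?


7 × 5 × 1 × 2 = 70


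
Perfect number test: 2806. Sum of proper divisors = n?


Proper divisors of 2806: 1, 2, 23, 46, 61, 122, 1403
Sum = 1 + 2 + 23 + 46 + 61 + 122 + 1403 = 1658

No, 2806 is not perfect (1658 ≠ 2806)


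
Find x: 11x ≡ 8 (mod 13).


GCD(11, 13) = 1, unique solution
a^(-1) mod 13 = 6
x = 6 * 8 mod 13 = 9

x ≡ 9 (mod 13)


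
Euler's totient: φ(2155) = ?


2155 = 5 × 431
Prime factors: 5, 431
φ(2155) = 2155 × (1-1/5) × (1-1/431)
= 2155 × 4/5 × 430/431 = 1720

φ(2155) = 1720


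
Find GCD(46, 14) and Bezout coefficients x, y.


Tabular extended Euclidean (each row: r = 46*s + 14*t):
r=46, s=1, t=0
r=14, s=0, t=1
q=3: r=4, s=1, t=-3   [46*(1) + 14*(-3) = 4]
q=3: r=2, s=-3, t=10   [46*(-3) + 14*(10) = 2]
q=2: r=0, s=7, t=-23   [46*(7) + 14*(-23) = 0]
GCD = 2; from the row with r=2: x=-3, y=10
Check: 46*(-3) + 14*(10) = -138 + 140 = 2

GCD = 2, x = -3, y = 10


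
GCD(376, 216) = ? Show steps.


376 = 1 * 216 + 160
216 = 1 * 160 + 56
160 = 2 * 56 + 48
56 = 1 * 48 + 8
48 = 6 * 8 + 0
GCD = 8


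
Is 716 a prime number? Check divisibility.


716 / 2 = 358 (exact division)
716 is NOT prime.

No, 716 is not prime


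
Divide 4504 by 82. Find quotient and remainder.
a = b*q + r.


4504 = 82 * 54 + 76
Check: 4428 + 76 = 4504

q = 54, r = 76


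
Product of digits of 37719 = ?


3 × 7 × 7 × 1 × 9 = 1323


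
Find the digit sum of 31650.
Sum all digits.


3 + 1 + 6 + 5 + 0 = 15


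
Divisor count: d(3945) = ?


3945 = 3^1 × 5^1 × 263^1
d(3945) = (1+1) × (1+1) × (1+1) = 8

8 divisors


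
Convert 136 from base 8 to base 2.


136 (base 8) = 94 (decimal)
94 (decimal) = 1011110 (base 2)


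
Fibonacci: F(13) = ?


Sequence: 1, 1, 2, 3, 5, 8, 13, 21, 34, 55, 89, 144, 233
F(13) = 233


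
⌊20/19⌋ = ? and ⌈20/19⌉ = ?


20/19 = 1.0526
floor = 1
ceil = 2

floor = 1, ceil = 2


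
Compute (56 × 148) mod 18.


56 × 148 = 8288
8288 mod 18 = 8


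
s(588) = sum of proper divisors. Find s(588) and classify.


Proper divisors: 1, 2, 3, 4, 6, 7, 12, 14, 21, 28, 42, 49, 84, 98, 147, 196, 294
Sum = 1 + 2 + 3 + 4 + 6 + 7 + 12 + 14 + 21 + 28 + 42 + 49 + 84 + 98 + 147 + 196 + 294 = 1008
1008 > 588 → abundant

s(588) = 1008 (abundant)


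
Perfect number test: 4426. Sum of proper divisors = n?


Proper divisors of 4426: 1, 2, 2213
Sum = 1 + 2 + 2213 = 2216

No, 4426 is not perfect (2216 ≠ 4426)


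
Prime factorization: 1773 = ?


1773 / 3 = 591
591 / 3 = 197
197 / 197 = 1
1773 = 3^2 × 197


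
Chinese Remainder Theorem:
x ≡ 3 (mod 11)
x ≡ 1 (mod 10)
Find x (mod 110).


M = 11*10 = 110
M1 = M/11 = 10, M2 = M/10 = 11
M1^(-1) mod 11 = 10, M2^(-1) mod 10 = 1
x = 3*10*10 + 1*11*1 = 311
311 mod 110 = 91
Check: 91 mod 11 = 3 ✓, 91 mod 10 = 1 ✓

x ≡ 91 (mod 110)


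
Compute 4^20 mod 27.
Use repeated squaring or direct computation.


4^1 mod 27 = 4
4^2 mod 27 = 16
4^3 mod 27 = 10
4^4 mod 27 = 13
4^5 mod 27 = 25
4^6 mod 27 = 19
4^7 mod 27 = 22
4^8 mod 27 = 7
4^9 mod 27 = 1
4^10 mod 27 = 4
4^11 mod 27 = 16
4^12 mod 27 = 10
4^13 mod 27 = 13
4^14 mod 27 = 25
4^15 mod 27 = 19
4^16 mod 27 = 22
4^17 mod 27 = 7
4^18 mod 27 = 1
4^19 mod 27 = 4
4^20 mod 27 = 16


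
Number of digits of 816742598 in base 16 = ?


816742598 in base 16 = 30AE80C6
Number of digits = 8

8 digits (base 16)


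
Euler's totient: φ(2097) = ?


2097 = 3^2 × 233
Prime factors: 3, 233
φ(2097) = 2097 × (1-1/3) × (1-1/233)
= 2097 × 2/3 × 232/233 = 1392

φ(2097) = 1392


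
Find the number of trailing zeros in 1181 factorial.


floor(1181/5) = 236
floor(1181/25) = 47
floor(1181/125) = 9
floor(1181/625) = 1
Total = 293

293 trailing zeros


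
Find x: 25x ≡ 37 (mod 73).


GCD(25, 73) = 1, unique solution
a^(-1) mod 73 = 38
x = 38 * 37 mod 73 = 19

x ≡ 19 (mod 73)


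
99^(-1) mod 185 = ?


Use the extended Euclidean algorithm on (185, 99); each row r = 185*s + 99*t:
r=185, s=1, t=0
r=99, s=0, t=1
q=1: r=86, s=1, t=-1   [185*(1) + 99*(-1) = 86]
q=1: r=13, s=-1, t=2   [185*(-1) + 99*(2) = 13]
q=6: r=8, s=7, t=-13   [185*(7) + 99*(-13) = 8]
q=1: r=5, s=-8, t=15   [185*(-8) + 99*(15) = 5]
q=1: r=3, s=15, t=-28   [185*(15) + 99*(-28) = 3]
q=1: r=2, s=-23, t=43   [185*(-23) + 99*(43) = 2]
q=1: r=1, s=38, t=-71   [185*(38) + 99*(-71) = 1]
q=2: r=0, s=-99, t=185   [185*(-99) + 99*(185) = 0]
GCD = 1 with t = -71, so 99*(-71) ≡ 1 (mod 185)
Inverse = -71 mod 185 = 114
Check: 99 * 114 = 11286 ≡ 1 (mod 185)

99^(-1) ≡ 114 (mod 185)


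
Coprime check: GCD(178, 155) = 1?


Euclidean algorithm:
178 = 1 * 155 + 23
155 = 6 * 23 + 17
23 = 1 * 17 + 6
17 = 2 * 6 + 5
6 = 1 * 5 + 1
5 = 5 * 1 + 0
GCD(178, 155) = 1

Yes, coprime (GCD = 1)


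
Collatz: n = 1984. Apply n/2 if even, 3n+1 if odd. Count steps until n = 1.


1984 → 992 → 496 → 248 → 124 → 62 → 31 → 94 → 47 → 142 → 71 → 214 → 107 → 322 → 161 → 484 → 242 → 121 → 364 → 182 → 91 → 274 → 137 → 412 → 206 → 103 → 310 → 155 → 466 → 233 → 700 → 350 → 175 → 526 → 263 → 790 → 395 → 1186 → 593 → 1780 → 890 → 445 → 1336 → 668 → 334 → 167 → 502 → 251 → 754 → 377 → 1132 → 566 → 283 → 850 → 425 → 1276 → 638 → 319 → 958 → 479 → 1438 → 719 → 2158 → 1079 → 3238 → 1619 → 4858 → 2429 → 7288 → 3644 → 1822 → 911 → 2734 → 1367 → 4102 → 2051 → 6154 → 3077 → 9232 → 4616 → 2308 → 1154 → 577 → 1732 → 866 → 433 → 1300 → 650 → 325 → 976 → 488 → 244 → 122 → 61 → 184 → 92 → 46 → 23 → 70 → 35 → 106 → 53 → 160 → 80 → 40 → 20 → 10 → 5 → 16 → 8 → 4 → 2 → 1
Total steps = 112

112 steps


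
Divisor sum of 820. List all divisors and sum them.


Divisors of 820: 1, 2, 4, 5, 10, 20, 41, 82, 164, 205, 410, 820
Sum = 1 + 2 + 4 + 5 + 10 + 20 + 41 + 82 + 164 + 205 + 410 + 820 = 1764

σ(820) = 1764


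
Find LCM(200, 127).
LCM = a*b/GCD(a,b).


GCD(200, 127) = 1
LCM = 200*127/1 = 25400/1 = 25400

LCM = 25400


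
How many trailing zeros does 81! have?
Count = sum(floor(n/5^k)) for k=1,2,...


floor(81/5) = 16
floor(81/25) = 3
Total = 19

19 trailing zeros


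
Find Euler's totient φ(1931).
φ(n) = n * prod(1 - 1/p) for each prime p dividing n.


1931 = 1931
Prime factors: 1931
φ(1931) = 1931 × (1-1/1931)
= 1931 × 1930/1931 = 1930

φ(1931) = 1930


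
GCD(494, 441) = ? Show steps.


494 = 1 * 441 + 53
441 = 8 * 53 + 17
53 = 3 * 17 + 2
17 = 8 * 2 + 1
2 = 2 * 1 + 0
GCD = 1


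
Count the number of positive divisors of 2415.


2415 = 3^1 × 5^1 × 7^1 × 23^1
d(2415) = (1+1) × (1+1) × (1+1) × (1+1) = 16

16 divisors


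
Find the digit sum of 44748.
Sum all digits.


4 + 4 + 7 + 4 + 8 = 27


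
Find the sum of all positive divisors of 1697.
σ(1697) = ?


Divisors of 1697: 1, 1697
Sum = 1 + 1697 = 1698

σ(1697) = 1698


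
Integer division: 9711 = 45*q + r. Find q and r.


9711 = 45 * 215 + 36
Check: 9675 + 36 = 9711

q = 215, r = 36


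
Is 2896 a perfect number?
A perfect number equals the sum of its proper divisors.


Proper divisors of 2896: 1, 2, 4, 8, 16, 181, 362, 724, 1448
Sum = 1 + 2 + 4 + 8 + 16 + 181 + 362 + 724 + 1448 = 2746

No, 2896 is not perfect (2746 ≠ 2896)


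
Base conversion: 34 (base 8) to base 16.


34 (base 8) = 28 (decimal)
28 (decimal) = 1C (base 16)


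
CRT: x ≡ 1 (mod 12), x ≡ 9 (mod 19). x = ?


M = 12*19 = 228
M1 = M/12 = 19, M2 = M/19 = 12
M1^(-1) mod 12 = 7, M2^(-1) mod 19 = 8
x = 1*19*7 + 9*12*8 = 997
997 mod 228 = 85
Check: 85 mod 12 = 1 ✓, 85 mod 19 = 9 ✓

x ≡ 85 (mod 228)


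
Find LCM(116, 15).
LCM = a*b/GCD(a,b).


GCD(116, 15) = 1
LCM = 116*15/1 = 1740/1 = 1740

LCM = 1740


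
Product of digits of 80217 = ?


8 × 0 × 2 × 1 × 7 = 0


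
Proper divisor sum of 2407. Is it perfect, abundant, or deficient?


Proper divisors: 1, 29, 83
Sum = 1 + 29 + 83 = 113
113 < 2407 → deficient

s(2407) = 113 (deficient)


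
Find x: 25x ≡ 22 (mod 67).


GCD(25, 67) = 1, unique solution
a^(-1) mod 67 = 59
x = 59 * 22 mod 67 = 25

x ≡ 25 (mod 67)


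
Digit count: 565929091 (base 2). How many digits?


565929091 in base 2 = 100001101110110110010010000011
Number of digits = 30

30 digits (base 2)


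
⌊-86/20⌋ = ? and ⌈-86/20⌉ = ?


-86/20 = -4.3000
floor = -5
ceil = -4

floor = -5, ceil = -4


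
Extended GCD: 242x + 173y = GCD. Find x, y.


Tabular extended Euclidean (each row: r = 242*s + 173*t):
r=242, s=1, t=0
r=173, s=0, t=1
q=1: r=69, s=1, t=-1   [242*(1) + 173*(-1) = 69]
q=2: r=35, s=-2, t=3   [242*(-2) + 173*(3) = 35]
q=1: r=34, s=3, t=-4   [242*(3) + 173*(-4) = 34]
q=1: r=1, s=-5, t=7   [242*(-5) + 173*(7) = 1]
q=34: r=0, s=173, t=-242   [242*(173) + 173*(-242) = 0]
GCD = 1; from the row with r=1: x=-5, y=7
Check: 242*(-5) + 173*(7) = -1210 + 1211 = 1

GCD = 1, x = -5, y = 7


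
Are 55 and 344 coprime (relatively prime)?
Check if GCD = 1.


Euclidean algorithm:
344 = 6 * 55 + 14
55 = 3 * 14 + 13
14 = 1 * 13 + 1
13 = 13 * 1 + 0
GCD(55, 344) = 1

Yes, coprime (GCD = 1)


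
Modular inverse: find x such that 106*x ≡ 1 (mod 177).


Use the extended Euclidean algorithm on (177, 106); each row r = 177*s + 106*t:
r=177, s=1, t=0
r=106, s=0, t=1
q=1: r=71, s=1, t=-1   [177*(1) + 106*(-1) = 71]
q=1: r=35, s=-1, t=2   [177*(-1) + 106*(2) = 35]
q=2: r=1, s=3, t=-5   [177*(3) + 106*(-5) = 1]
q=35: r=0, s=-106, t=177   [177*(-106) + 106*(177) = 0]
GCD = 1 with t = -5, so 106*(-5) ≡ 1 (mod 177)
Inverse = -5 mod 177 = 172
Check: 106 * 172 = 18232 ≡ 1 (mod 177)

106^(-1) ≡ 172 (mod 177)


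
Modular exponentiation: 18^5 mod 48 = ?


18^1 mod 48 = 18
18^2 mod 48 = 36
18^3 mod 48 = 24
18^4 mod 48 = 0
18^5 mod 48 = 0


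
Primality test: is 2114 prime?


2114 / 2 = 1057 (exact division)
2114 is NOT prime.

No, 2114 is not prime


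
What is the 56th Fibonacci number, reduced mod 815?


F(k) mod 815 for k=1..56:
1, 1, 2, 3, 5, 8, 13, 21, 34, 55, 89, 144, 233, 377, 610, 172, 782, 139, 106, 245, 351, 596, 132, 728, 45, 773, 3, 776, 779, 740, 704, 629, 518, 332, 35, 367, 402, 769, 356, 310, 666, 161, 12, 173, 185, 358, 543, 86, 629, 715, 529, 429, 143, 572, 715, 472
F(56) mod 815 = 472


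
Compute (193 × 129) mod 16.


193 × 129 = 24897
24897 mod 16 = 1


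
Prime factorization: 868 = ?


868 / 2 = 434
434 / 2 = 217
217 / 7 = 31
31 / 31 = 1
868 = 2^2 × 7 × 31


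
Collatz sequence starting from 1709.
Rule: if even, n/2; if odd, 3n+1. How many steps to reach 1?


1709 → 5128 → 2564 → 1282 → 641 → 1924 → 962 → 481 → 1444 → 722 → 361 → 1084 → 542 → 271 → 814 → 407 → 1222 → 611 → 1834 → 917 → 2752 → 1376 → 688 → 344 → 172 → 86 → 43 → 130 → 65 → 196 → 98 → 49 → 148 → 74 → 37 → 112 → 56 → 28 → 14 → 7 → 22 → 11 → 34 → 17 → 52 → 26 → 13 → 40 → 20 → 10 → 5 → 16 → 8 → 4 → 2 → 1
Total steps = 55

55 steps
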